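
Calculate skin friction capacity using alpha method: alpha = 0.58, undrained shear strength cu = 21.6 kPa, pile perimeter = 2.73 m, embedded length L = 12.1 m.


Using Qs = alpha * cu * perimeter * L
Qs = 0.58 * 21.6 * 2.73 * 12.1
Qs = 413.84 kN


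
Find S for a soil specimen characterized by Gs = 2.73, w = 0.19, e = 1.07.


Result: 0.4848

Derivation:
Using S = Gs * w / e
S = 2.73 * 0.19 / 1.07
S = 0.4848


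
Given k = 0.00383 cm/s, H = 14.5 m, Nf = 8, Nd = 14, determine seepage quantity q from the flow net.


Convert k to m/s for unit consistency with H:
k = 0.00383 cm/s = 0.00383 / 100 m/s = 3.83e-05 m/s
Using q = k * H * Nf / Nd
Nf / Nd = 8 / 14 = 0.5714
q = 3.83e-05 * 14.5 * 0.5714
q = 0.0003173 m^3/s per m


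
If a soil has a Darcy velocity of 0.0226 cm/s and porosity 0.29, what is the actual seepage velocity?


Result: 0.07793 cm/s

Derivation:
Using v_s = v_d / n
v_s = 0.0226 / 0.29
v_s = 0.07793 cm/s


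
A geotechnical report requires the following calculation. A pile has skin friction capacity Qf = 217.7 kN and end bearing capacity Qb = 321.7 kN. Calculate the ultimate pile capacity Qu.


Result: 539.4 kN

Derivation:
Using Qu = Qf + Qb
Qu = 217.7 + 321.7
Qu = 539.4 kN


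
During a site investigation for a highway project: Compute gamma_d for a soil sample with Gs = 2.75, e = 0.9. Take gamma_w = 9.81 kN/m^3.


Using gamma_d = Gs * gamma_w / (1 + e)
gamma_d = 2.75 * 9.81 / (1 + 0.9)
gamma_d = 2.75 * 9.81 / 1.9
gamma_d = 14.199 kN/m^3


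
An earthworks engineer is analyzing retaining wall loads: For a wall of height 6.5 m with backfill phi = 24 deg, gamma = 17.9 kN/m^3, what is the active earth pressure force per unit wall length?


Result: 159.47 kN/m

Derivation:
Compute active earth pressure coefficient:
Ka = tan^2(45 - phi/2) = tan^2(33.0) = 0.42173
Compute active force:
Pa = 0.5 * Ka * gamma * H^2
Pa = 0.5 * 0.42173 * 17.9 * 6.5^2
Pa = 159.47 kN/m


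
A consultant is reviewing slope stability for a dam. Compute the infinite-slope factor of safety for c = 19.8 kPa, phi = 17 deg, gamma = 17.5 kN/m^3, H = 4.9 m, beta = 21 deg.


Using Fs = c / (gamma*H*sin(beta)*cos(beta)) + tan(phi)/tan(beta)
Cohesion contribution = 19.8 / (17.5*4.9*sin(21)*cos(21))
Cohesion contribution = 0.690161
Friction contribution = tan(17)/tan(21) = 0.796456
Fs = 0.690161 + 0.796456
Fs = 1.487


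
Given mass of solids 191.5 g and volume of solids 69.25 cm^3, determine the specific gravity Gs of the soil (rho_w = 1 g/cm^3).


Using Gs = m_s / (V_s * rho_w)
Since rho_w = 1 g/cm^3:
Gs = 191.5 / 69.25
Gs = 2.765


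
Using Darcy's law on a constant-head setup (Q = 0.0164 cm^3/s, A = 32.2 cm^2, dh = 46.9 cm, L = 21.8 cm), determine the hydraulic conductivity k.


Compute hydraulic gradient:
i = dh / L = 46.9 / 21.8 = 2.15138
Then apply Darcy's law:
k = Q / (A * i)
k = 0.0164 / (32.2 * 2.15138)
k = 0.0164 / 69.2743
k = 0.000237 cm/s


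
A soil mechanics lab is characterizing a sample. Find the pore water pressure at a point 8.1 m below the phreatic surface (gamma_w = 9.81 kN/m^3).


Using u = gamma_w * h_w
u = 9.81 * 8.1
u = 79.46 kPa


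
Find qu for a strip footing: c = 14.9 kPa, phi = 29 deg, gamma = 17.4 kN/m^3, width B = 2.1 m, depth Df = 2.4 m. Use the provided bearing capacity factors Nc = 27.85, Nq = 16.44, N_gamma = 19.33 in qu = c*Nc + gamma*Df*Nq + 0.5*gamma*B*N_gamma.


Compute qu = c*Nc + gamma*Df*Nq + 0.5*gamma*B*N_gamma
Term 1: 14.9 * 27.85 = 414.965
Term 2: 17.4 * 2.4 * 16.44 = 686.5344
Term 3: 0.5 * 17.4 * 2.1 * 19.33 = 353.1591
qu = 414.965 + 686.5344 + 353.1591
qu = 1454.66 kPa


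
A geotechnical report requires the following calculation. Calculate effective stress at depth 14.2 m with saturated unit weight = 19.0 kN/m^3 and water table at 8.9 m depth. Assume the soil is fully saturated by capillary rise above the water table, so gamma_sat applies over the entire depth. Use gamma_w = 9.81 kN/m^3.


Result: 217.81 kPa

Derivation:
Total stress = gamma_sat * depth
sigma = 19.0 * 14.2 = 269.8 kPa
Pore water pressure u = gamma_w * (depth - d_wt)
u = 9.81 * (14.2 - 8.9) = 51.993 kPa
Effective stress = sigma - u
sigma' = 269.8 - 51.993 = 217.81 kPa


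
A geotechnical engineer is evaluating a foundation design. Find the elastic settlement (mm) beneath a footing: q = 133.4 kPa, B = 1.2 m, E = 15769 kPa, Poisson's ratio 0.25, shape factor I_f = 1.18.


Result: 11.23 mm

Derivation:
Using Se = q * B * (1 - nu^2) * I_f / E
1 - nu^2 = 1 - 0.25^2 = 0.9375
Se = 133.4 * 1.2 * 0.9375 * 1.18 / 15769
Se = 0.011230 m
Convert to mm: Se = 0.011230 * 1000 = 11.23 mm


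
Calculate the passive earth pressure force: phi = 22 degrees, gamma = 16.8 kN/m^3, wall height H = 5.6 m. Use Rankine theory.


Compute passive earth pressure coefficient:
Kp = tan^2(45 + phi/2) = tan^2(56.0) = 2.197987
Compute passive force:
Pp = 0.5 * Kp * gamma * H^2
Pp = 0.5 * 2.197987 * 16.8 * 5.6^2
Pp = 579.0 kN/m


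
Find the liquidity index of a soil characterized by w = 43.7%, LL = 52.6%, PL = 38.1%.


Result: 0.386

Derivation:
First compute the plasticity index:
PI = LL - PL = 52.6 - 38.1 = 14.5
Then compute the liquidity index:
LI = (w - PL) / PI
LI = (43.7 - 38.1) / 14.5
LI = 0.386


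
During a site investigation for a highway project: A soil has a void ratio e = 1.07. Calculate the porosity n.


Using the relation n = e / (1 + e)
n = 1.07 / (1 + 1.07)
n = 1.07 / 2.07
n = 0.5169


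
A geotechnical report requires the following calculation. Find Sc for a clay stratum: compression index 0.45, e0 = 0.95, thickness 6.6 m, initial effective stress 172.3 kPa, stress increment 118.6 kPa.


Using Sc = Cc * H / (1 + e0) * log10((sigma0 + delta_sigma) / sigma0)
Stress ratio = (172.3 + 118.6) / 172.3 = 1.68833
log10(1.68833) = 0.227458
Cc * H / (1 + e0) = 0.45 * 6.6 / (1 + 0.95) = 1.52308
Sc = 1.52308 * 0.227458
Sc = 0.3464 m


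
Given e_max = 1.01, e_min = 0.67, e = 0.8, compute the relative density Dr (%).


Result: 61.76 %

Derivation:
Using Dr = (e_max - e) / (e_max - e_min) * 100
e_max - e = 1.01 - 0.8 = 0.21
e_max - e_min = 1.01 - 0.67 = 0.34
Dr = 0.21 / 0.34 * 100
Dr = 61.76 %


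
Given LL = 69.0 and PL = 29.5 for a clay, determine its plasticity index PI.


Using PI = LL - PL
PI = 69.0 - 29.5
PI = 39.5


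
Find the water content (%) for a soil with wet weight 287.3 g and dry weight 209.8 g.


Result: 36.94 %

Derivation:
Using w = (m_wet - m_dry) / m_dry * 100
m_wet - m_dry = 287.3 - 209.8 = 77.5 g
w = 77.5 / 209.8 * 100
w = 36.94 %


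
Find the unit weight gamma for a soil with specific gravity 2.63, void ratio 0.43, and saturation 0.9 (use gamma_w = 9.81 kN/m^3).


Using gamma = gamma_w * (Gs + S*e) / (1 + e)
Numerator: Gs + S*e = 2.63 + 0.9*0.43 = 3.017
Denominator: 1 + e = 1 + 0.43 = 1.43
gamma = 9.81 * 3.017 / 1.43
gamma = 20.697 kN/m^3


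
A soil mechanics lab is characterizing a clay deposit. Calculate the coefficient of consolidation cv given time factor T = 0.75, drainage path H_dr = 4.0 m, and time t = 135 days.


Using cv = T * H_dr^2 / t
H_dr^2 = 4.0^2 = 16.0
cv = 0.75 * 16.0 / 135
cv = 0.08889 m^2/day


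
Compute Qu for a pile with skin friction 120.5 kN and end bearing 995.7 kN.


Result: 1116.2 kN

Derivation:
Using Qu = Qf + Qb
Qu = 120.5 + 995.7
Qu = 1116.2 kN


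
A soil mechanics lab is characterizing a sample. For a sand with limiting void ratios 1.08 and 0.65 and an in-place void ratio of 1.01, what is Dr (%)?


Using Dr = (e_max - e) / (e_max - e_min) * 100
e_max - e = 1.08 - 1.01 = 0.07
e_max - e_min = 1.08 - 0.65 = 0.43
Dr = 0.07 / 0.43 * 100
Dr = 16.28 %


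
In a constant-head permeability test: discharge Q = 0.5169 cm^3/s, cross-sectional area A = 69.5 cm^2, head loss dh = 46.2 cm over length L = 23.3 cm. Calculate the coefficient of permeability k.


Compute hydraulic gradient:
i = dh / L = 46.2 / 23.3 = 1.98283
Then apply Darcy's law:
k = Q / (A * i)
k = 0.5169 / (69.5 * 1.98283)
k = 0.5169 / 137.807
k = 0.003751 cm/s


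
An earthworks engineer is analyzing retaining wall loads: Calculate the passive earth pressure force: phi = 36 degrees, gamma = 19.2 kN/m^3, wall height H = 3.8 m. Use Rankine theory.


Compute passive earth pressure coefficient:
Kp = tan^2(45 + phi/2) = tan^2(63.0) = 3.85184
Compute passive force:
Pp = 0.5 * Kp * gamma * H^2
Pp = 0.5 * 3.85184 * 19.2 * 3.8^2
Pp = 533.96 kN/m


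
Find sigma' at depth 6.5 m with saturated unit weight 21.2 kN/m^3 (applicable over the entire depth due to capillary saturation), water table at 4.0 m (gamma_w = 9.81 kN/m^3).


Total stress = gamma_sat * depth
sigma = 21.2 * 6.5 = 137.8 kPa
Pore water pressure u = gamma_w * (depth - d_wt)
u = 9.81 * (6.5 - 4.0) = 24.525 kPa
Effective stress = sigma - u
sigma' = 137.8 - 24.525 = 113.28 kPa


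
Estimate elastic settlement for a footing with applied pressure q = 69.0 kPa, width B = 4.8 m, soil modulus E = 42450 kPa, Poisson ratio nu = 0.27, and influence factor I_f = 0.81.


Result: 5.859 mm

Derivation:
Using Se = q * B * (1 - nu^2) * I_f / E
1 - nu^2 = 1 - 0.27^2 = 0.9271
Se = 69.0 * 4.8 * 0.9271 * 0.81 / 42450
Se = 0.005859 m
Convert to mm: Se = 0.005859 * 1000 = 5.859 mm


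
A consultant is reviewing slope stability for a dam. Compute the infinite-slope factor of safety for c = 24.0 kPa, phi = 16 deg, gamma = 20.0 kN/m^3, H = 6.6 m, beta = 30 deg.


Result: 0.917

Derivation:
Using Fs = c / (gamma*H*sin(beta)*cos(beta)) + tan(phi)/tan(beta)
Cohesion contribution = 24.0 / (20.0*6.6*sin(30)*cos(30))
Cohesion contribution = 0.419891
Friction contribution = tan(16)/tan(30) = 0.496658
Fs = 0.419891 + 0.496658
Fs = 0.917


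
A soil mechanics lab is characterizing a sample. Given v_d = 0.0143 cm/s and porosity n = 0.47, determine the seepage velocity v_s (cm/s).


Result: 0.03043 cm/s

Derivation:
Using v_s = v_d / n
v_s = 0.0143 / 0.47
v_s = 0.03043 cm/s


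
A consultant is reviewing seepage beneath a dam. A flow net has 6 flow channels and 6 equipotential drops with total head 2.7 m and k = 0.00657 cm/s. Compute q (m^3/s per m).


Convert k to m/s for unit consistency with H:
k = 0.00657 cm/s = 0.00657 / 100 m/s = 6.57e-05 m/s
Using q = k * H * Nf / Nd
Nf / Nd = 6 / 6 = 1.0
q = 6.57e-05 * 2.7 * 1.0
q = 0.0001774 m^3/s per m


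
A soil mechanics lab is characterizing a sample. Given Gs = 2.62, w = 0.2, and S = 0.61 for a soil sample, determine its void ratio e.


Using the relation e = Gs * w / S
e = 2.62 * 0.2 / 0.61
e = 0.859


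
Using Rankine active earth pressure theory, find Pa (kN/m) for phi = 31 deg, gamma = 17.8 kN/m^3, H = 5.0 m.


Compute active earth pressure coefficient:
Ka = tan^2(45 - phi/2) = tan^2(29.5) = 0.320099
Compute active force:
Pa = 0.5 * Ka * gamma * H^2
Pa = 0.5 * 0.320099 * 17.8 * 5.0^2
Pa = 71.22 kN/m


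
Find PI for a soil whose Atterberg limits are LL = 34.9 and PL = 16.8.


Using PI = LL - PL
PI = 34.9 - 16.8
PI = 18.1


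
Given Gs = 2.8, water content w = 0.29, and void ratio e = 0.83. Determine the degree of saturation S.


Result: 0.9783

Derivation:
Using S = Gs * w / e
S = 2.8 * 0.29 / 0.83
S = 0.9783


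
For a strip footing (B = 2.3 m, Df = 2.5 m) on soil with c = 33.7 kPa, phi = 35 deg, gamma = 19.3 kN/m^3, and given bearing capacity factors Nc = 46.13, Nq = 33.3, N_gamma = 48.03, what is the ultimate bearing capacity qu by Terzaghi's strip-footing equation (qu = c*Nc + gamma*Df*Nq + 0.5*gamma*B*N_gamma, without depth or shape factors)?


Result: 4227.33 kPa

Derivation:
Compute qu = c*Nc + gamma*Df*Nq + 0.5*gamma*B*N_gamma
Term 1: 33.7 * 46.13 = 1554.581
Term 2: 19.3 * 2.5 * 33.3 = 1606.725
Term 3: 0.5 * 19.3 * 2.3 * 48.03 = 1066.02585
qu = 1554.581 + 1606.725 + 1066.02585
qu = 4227.33 kPa


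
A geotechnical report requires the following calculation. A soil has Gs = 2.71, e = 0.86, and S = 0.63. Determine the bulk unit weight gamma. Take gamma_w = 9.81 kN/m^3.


Result: 17.151 kN/m^3

Derivation:
Using gamma = gamma_w * (Gs + S*e) / (1 + e)
Numerator: Gs + S*e = 2.71 + 0.63*0.86 = 3.2518
Denominator: 1 + e = 1 + 0.86 = 1.86
gamma = 9.81 * 3.2518 / 1.86
gamma = 17.151 kN/m^3


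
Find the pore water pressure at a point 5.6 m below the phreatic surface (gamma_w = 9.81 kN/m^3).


Using u = gamma_w * h_w
u = 9.81 * 5.6
u = 54.94 kPa


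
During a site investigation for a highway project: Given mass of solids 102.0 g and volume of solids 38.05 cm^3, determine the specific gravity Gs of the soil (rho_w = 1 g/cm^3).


Using Gs = m_s / (V_s * rho_w)
Since rho_w = 1 g/cm^3:
Gs = 102.0 / 38.05
Gs = 2.681


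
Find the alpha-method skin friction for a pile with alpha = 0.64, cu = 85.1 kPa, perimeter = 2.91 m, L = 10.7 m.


Using Qs = alpha * cu * perimeter * L
Qs = 0.64 * 85.1 * 2.91 * 10.7
Qs = 1695.85 kN


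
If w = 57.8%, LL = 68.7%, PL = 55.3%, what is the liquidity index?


Result: 0.187

Derivation:
First compute the plasticity index:
PI = LL - PL = 68.7 - 55.3 = 13.4
Then compute the liquidity index:
LI = (w - PL) / PI
LI = (57.8 - 55.3) / 13.4
LI = 0.187


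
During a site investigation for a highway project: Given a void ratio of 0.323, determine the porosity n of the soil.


Using the relation n = e / (1 + e)
n = 0.323 / (1 + 0.323)
n = 0.323 / 1.323
n = 0.2441


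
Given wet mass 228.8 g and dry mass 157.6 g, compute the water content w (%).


Using w = (m_wet - m_dry) / m_dry * 100
m_wet - m_dry = 228.8 - 157.6 = 71.2 g
w = 71.2 / 157.6 * 100
w = 45.18 %


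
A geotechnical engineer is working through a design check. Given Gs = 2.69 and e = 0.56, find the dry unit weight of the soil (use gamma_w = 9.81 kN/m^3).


Result: 16.916 kN/m^3

Derivation:
Using gamma_d = Gs * gamma_w / (1 + e)
gamma_d = 2.69 * 9.81 / (1 + 0.56)
gamma_d = 2.69 * 9.81 / 1.56
gamma_d = 16.916 kN/m^3


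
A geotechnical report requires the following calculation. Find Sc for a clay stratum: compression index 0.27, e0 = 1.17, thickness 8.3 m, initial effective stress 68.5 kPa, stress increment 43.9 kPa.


Result: 0.2221 m

Derivation:
Using Sc = Cc * H / (1 + e0) * log10((sigma0 + delta_sigma) / sigma0)
Stress ratio = (68.5 + 43.9) / 68.5 = 1.64088
log10(1.64088) = 0.215076
Cc * H / (1 + e0) = 0.27 * 8.3 / (1 + 1.17) = 1.03272
Sc = 1.03272 * 0.215076
Sc = 0.2221 m


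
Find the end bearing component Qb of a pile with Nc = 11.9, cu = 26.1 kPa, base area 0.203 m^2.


Using Qb = Nc * cu * Ab
Qb = 11.9 * 26.1 * 0.203
Qb = 63.05 kN


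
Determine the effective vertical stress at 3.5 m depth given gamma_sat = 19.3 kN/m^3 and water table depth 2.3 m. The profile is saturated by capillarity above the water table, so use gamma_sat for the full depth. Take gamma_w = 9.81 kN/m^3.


Result: 55.78 kPa

Derivation:
Total stress = gamma_sat * depth
sigma = 19.3 * 3.5 = 67.55 kPa
Pore water pressure u = gamma_w * (depth - d_wt)
u = 9.81 * (3.5 - 2.3) = 11.772 kPa
Effective stress = sigma - u
sigma' = 67.55 - 11.772 = 55.78 kPa


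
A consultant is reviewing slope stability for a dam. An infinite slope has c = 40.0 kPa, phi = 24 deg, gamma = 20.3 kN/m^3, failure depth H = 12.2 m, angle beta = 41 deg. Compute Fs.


Result: 0.838

Derivation:
Using Fs = c / (gamma*H*sin(beta)*cos(beta)) + tan(phi)/tan(beta)
Cohesion contribution = 40.0 / (20.3*12.2*sin(41)*cos(41))
Cohesion contribution = 0.326198
Friction contribution = tan(24)/tan(41) = 0.512177
Fs = 0.326198 + 0.512177
Fs = 0.838


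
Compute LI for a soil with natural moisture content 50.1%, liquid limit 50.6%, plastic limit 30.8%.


Result: 0.975

Derivation:
First compute the plasticity index:
PI = LL - PL = 50.6 - 30.8 = 19.8
Then compute the liquidity index:
LI = (w - PL) / PI
LI = (50.1 - 30.8) / 19.8
LI = 0.975


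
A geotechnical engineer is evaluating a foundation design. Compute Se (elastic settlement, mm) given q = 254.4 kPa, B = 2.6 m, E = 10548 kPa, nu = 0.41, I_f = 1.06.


Using Se = q * B * (1 - nu^2) * I_f / E
1 - nu^2 = 1 - 0.41^2 = 0.8319
Se = 254.4 * 2.6 * 0.8319 * 1.06 / 10548
Se = 0.055296 m
Convert to mm: Se = 0.055296 * 1000 = 55.296 mm


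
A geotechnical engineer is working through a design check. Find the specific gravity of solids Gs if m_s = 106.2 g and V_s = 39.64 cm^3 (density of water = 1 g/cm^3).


Result: 2.679

Derivation:
Using Gs = m_s / (V_s * rho_w)
Since rho_w = 1 g/cm^3:
Gs = 106.2 / 39.64
Gs = 2.679


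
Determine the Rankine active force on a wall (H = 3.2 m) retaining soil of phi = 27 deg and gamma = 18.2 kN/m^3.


Result: 34.99 kN/m

Derivation:
Compute active earth pressure coefficient:
Ka = tan^2(45 - phi/2) = tan^2(31.5) = 0.375525
Compute active force:
Pa = 0.5 * Ka * gamma * H^2
Pa = 0.5 * 0.375525 * 18.2 * 3.2^2
Pa = 34.99 kN/m


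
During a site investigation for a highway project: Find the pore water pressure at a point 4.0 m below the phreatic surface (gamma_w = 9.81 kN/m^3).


Using u = gamma_w * h_w
u = 9.81 * 4.0
u = 39.24 kPa


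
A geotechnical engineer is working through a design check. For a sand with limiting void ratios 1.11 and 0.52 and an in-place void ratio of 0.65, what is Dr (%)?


Using Dr = (e_max - e) / (e_max - e_min) * 100
e_max - e = 1.11 - 0.65 = 0.46
e_max - e_min = 1.11 - 0.52 = 0.59
Dr = 0.46 / 0.59 * 100
Dr = 77.97 %


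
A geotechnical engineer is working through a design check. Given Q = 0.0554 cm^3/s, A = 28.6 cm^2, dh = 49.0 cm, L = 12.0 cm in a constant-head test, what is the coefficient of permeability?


Compute hydraulic gradient:
i = dh / L = 49.0 / 12.0 = 4.08333
Then apply Darcy's law:
k = Q / (A * i)
k = 0.0554 / (28.6 * 4.08333)
k = 0.0554 / 116.783
k = 0.000474 cm/s


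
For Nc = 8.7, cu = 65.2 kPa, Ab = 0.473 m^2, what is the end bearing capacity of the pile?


Using Qb = Nc * cu * Ab
Qb = 8.7 * 65.2 * 0.473
Qb = 268.3 kN


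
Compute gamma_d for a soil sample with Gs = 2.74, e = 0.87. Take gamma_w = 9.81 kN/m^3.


Result: 14.374 kN/m^3

Derivation:
Using gamma_d = Gs * gamma_w / (1 + e)
gamma_d = 2.74 * 9.81 / (1 + 0.87)
gamma_d = 2.74 * 9.81 / 1.87
gamma_d = 14.374 kN/m^3


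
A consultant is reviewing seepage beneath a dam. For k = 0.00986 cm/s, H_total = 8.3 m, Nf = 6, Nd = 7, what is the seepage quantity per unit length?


Result: 0.0007015 m^3/s per m

Derivation:
Convert k to m/s for unit consistency with H:
k = 0.00986 cm/s = 0.00986 / 100 m/s = 9.86e-05 m/s
Using q = k * H * Nf / Nd
Nf / Nd = 6 / 7 = 0.8571
q = 9.86e-05 * 8.3 * 0.8571
q = 0.0007015 m^3/s per m


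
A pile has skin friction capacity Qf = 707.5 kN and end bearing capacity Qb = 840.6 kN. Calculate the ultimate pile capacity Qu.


Using Qu = Qf + Qb
Qu = 707.5 + 840.6
Qu = 1548.1 kN


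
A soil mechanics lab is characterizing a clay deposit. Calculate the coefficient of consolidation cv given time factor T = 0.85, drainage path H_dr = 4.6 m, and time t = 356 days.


Using cv = T * H_dr^2 / t
H_dr^2 = 4.6^2 = 21.16
cv = 0.85 * 21.16 / 356
cv = 0.05052 m^2/day


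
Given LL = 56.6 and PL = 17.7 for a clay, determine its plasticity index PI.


Result: 38.9

Derivation:
Using PI = LL - PL
PI = 56.6 - 17.7
PI = 38.9


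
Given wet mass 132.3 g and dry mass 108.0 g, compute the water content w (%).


Using w = (m_wet - m_dry) / m_dry * 100
m_wet - m_dry = 132.3 - 108.0 = 24.3 g
w = 24.3 / 108.0 * 100
w = 22.5 %


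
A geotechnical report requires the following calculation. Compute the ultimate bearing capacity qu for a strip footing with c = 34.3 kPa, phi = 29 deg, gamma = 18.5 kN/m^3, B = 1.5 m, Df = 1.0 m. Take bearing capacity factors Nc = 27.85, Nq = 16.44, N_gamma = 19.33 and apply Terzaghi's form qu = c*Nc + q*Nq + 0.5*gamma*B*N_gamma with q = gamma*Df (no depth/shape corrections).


Compute qu = c*Nc + gamma*Df*Nq + 0.5*gamma*B*N_gamma
Term 1: 34.3 * 27.85 = 955.255
Term 2: 18.5 * 1.0 * 16.44 = 304.14
Term 3: 0.5 * 18.5 * 1.5 * 19.33 = 268.20375
qu = 955.255 + 304.14 + 268.20375
qu = 1527.6 kPa


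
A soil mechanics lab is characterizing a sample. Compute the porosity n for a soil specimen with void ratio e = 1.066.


Result: 0.516

Derivation:
Using the relation n = e / (1 + e)
n = 1.066 / (1 + 1.066)
n = 1.066 / 2.066
n = 0.516


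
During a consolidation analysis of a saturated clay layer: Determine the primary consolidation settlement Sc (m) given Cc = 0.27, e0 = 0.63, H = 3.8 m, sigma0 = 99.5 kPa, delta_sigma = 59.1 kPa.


Result: 0.1275 m

Derivation:
Using Sc = Cc * H / (1 + e0) * log10((sigma0 + delta_sigma) / sigma0)
Stress ratio = (99.5 + 59.1) / 99.5 = 1.59397
log10(1.59397) = 0.20248
Cc * H / (1 + e0) = 0.27 * 3.8 / (1 + 0.63) = 0.629448
Sc = 0.629448 * 0.20248
Sc = 0.1275 m


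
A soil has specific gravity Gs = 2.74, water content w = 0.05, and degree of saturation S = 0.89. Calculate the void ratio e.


Using the relation e = Gs * w / S
e = 2.74 * 0.05 / 0.89
e = 0.1539


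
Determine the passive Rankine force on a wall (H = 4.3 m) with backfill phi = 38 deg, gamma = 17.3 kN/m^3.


Compute passive earth pressure coefficient:
Kp = tan^2(45 + phi/2) = tan^2(64.0) = 4.203746
Compute passive force:
Pp = 0.5 * Kp * gamma * H^2
Pp = 0.5 * 4.203746 * 17.3 * 4.3^2
Pp = 672.34 kN/m


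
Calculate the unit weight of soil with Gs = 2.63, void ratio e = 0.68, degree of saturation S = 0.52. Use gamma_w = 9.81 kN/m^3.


Result: 17.422 kN/m^3

Derivation:
Using gamma = gamma_w * (Gs + S*e) / (1 + e)
Numerator: Gs + S*e = 2.63 + 0.52*0.68 = 2.9836
Denominator: 1 + e = 1 + 0.68 = 1.68
gamma = 9.81 * 2.9836 / 1.68
gamma = 17.422 kN/m^3


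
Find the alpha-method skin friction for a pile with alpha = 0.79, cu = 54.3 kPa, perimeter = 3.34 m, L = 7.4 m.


Result: 1060.24 kN

Derivation:
Using Qs = alpha * cu * perimeter * L
Qs = 0.79 * 54.3 * 3.34 * 7.4
Qs = 1060.24 kN


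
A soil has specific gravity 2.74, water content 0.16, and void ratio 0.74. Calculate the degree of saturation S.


Result: 0.5924

Derivation:
Using S = Gs * w / e
S = 2.74 * 0.16 / 0.74
S = 0.5924


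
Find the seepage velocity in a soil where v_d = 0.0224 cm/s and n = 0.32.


Using v_s = v_d / n
v_s = 0.0224 / 0.32
v_s = 0.07 cm/s


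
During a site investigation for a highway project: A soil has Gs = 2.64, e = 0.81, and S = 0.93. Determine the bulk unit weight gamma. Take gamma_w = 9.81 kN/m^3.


Using gamma = gamma_w * (Gs + S*e) / (1 + e)
Numerator: Gs + S*e = 2.64 + 0.93*0.81 = 3.3933
Denominator: 1 + e = 1 + 0.81 = 1.81
gamma = 9.81 * 3.3933 / 1.81
gamma = 18.391 kN/m^3


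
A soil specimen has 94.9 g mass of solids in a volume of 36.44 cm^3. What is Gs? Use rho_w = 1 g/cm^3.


Using Gs = m_s / (V_s * rho_w)
Since rho_w = 1 g/cm^3:
Gs = 94.9 / 36.44
Gs = 2.604


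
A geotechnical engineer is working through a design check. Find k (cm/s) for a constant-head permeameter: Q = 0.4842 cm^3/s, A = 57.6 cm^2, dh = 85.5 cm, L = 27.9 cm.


Compute hydraulic gradient:
i = dh / L = 85.5 / 27.9 = 3.06452
Then apply Darcy's law:
k = Q / (A * i)
k = 0.4842 / (57.6 * 3.06452)
k = 0.4842 / 176.516
k = 0.002743 cm/s


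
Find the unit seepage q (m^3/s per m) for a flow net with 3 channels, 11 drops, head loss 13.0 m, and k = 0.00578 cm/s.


Convert k to m/s for unit consistency with H:
k = 0.00578 cm/s = 0.00578 / 100 m/s = 5.78e-05 m/s
Using q = k * H * Nf / Nd
Nf / Nd = 3 / 11 = 0.2727
q = 5.78e-05 * 13.0 * 0.2727
q = 0.0002049 m^3/s per m


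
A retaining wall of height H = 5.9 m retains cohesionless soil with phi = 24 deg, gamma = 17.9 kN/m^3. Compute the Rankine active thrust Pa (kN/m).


Result: 131.39 kN/m

Derivation:
Compute active earth pressure coefficient:
Ka = tan^2(45 - phi/2) = tan^2(33.0) = 0.42173
Compute active force:
Pa = 0.5 * Ka * gamma * H^2
Pa = 0.5 * 0.42173 * 17.9 * 5.9^2
Pa = 131.39 kN/m


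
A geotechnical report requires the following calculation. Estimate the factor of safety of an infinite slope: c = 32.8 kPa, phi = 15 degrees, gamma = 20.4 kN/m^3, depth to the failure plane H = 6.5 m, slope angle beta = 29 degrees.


Using Fs = c / (gamma*H*sin(beta)*cos(beta)) + tan(phi)/tan(beta)
Cohesion contribution = 32.8 / (20.4*6.5*sin(29)*cos(29))
Cohesion contribution = 0.583364
Friction contribution = tan(15)/tan(29) = 0.483393
Fs = 0.583364 + 0.483393
Fs = 1.067


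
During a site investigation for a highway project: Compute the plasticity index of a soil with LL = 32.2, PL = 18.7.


Using PI = LL - PL
PI = 32.2 - 18.7
PI = 13.5


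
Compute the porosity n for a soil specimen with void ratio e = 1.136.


Using the relation n = e / (1 + e)
n = 1.136 / (1 + 1.136)
n = 1.136 / 2.136
n = 0.5318


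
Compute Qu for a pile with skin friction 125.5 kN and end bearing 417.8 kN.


Result: 543.3 kN

Derivation:
Using Qu = Qf + Qb
Qu = 125.5 + 417.8
Qu = 543.3 kN


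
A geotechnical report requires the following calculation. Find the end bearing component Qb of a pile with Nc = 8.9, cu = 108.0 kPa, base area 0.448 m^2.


Using Qb = Nc * cu * Ab
Qb = 8.9 * 108.0 * 0.448
Qb = 430.62 kN


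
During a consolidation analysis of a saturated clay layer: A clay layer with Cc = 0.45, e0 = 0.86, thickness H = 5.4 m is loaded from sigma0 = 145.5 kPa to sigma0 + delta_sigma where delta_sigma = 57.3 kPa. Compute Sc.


Using Sc = Cc * H / (1 + e0) * log10((sigma0 + delta_sigma) / sigma0)
Stress ratio = (145.5 + 57.3) / 145.5 = 1.39381
log10(1.39381) = 0.144205
Cc * H / (1 + e0) = 0.45 * 5.4 / (1 + 0.86) = 1.30645
Sc = 1.30645 * 0.144205
Sc = 0.1884 m


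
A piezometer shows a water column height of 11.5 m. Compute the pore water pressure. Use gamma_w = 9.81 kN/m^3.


Using u = gamma_w * h_w
u = 9.81 * 11.5
u = 112.82 kPa


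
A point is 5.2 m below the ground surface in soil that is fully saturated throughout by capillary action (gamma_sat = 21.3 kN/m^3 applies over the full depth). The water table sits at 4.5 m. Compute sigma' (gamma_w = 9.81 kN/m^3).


Total stress = gamma_sat * depth
sigma = 21.3 * 5.2 = 110.76 kPa
Pore water pressure u = gamma_w * (depth - d_wt)
u = 9.81 * (5.2 - 4.5) = 6.867 kPa
Effective stress = sigma - u
sigma' = 110.76 - 6.867 = 103.89 kPa


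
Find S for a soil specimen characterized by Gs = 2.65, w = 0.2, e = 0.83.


Result: 0.6386

Derivation:
Using S = Gs * w / e
S = 2.65 * 0.2 / 0.83
S = 0.6386


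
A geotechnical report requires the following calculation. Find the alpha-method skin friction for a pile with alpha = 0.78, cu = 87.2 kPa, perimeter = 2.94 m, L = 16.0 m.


Using Qs = alpha * cu * perimeter * L
Qs = 0.78 * 87.2 * 2.94 * 16.0
Qs = 3199.47 kN


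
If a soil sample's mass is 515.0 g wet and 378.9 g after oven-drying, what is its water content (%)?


Using w = (m_wet - m_dry) / m_dry * 100
m_wet - m_dry = 515.0 - 378.9 = 136.1 g
w = 136.1 / 378.9 * 100
w = 35.92 %


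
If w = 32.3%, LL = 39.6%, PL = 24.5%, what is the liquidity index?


First compute the plasticity index:
PI = LL - PL = 39.6 - 24.5 = 15.1
Then compute the liquidity index:
LI = (w - PL) / PI
LI = (32.3 - 24.5) / 15.1
LI = 0.517


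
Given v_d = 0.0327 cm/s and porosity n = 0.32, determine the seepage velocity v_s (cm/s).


Result: 0.10219 cm/s

Derivation:
Using v_s = v_d / n
v_s = 0.0327 / 0.32
v_s = 0.10219 cm/s


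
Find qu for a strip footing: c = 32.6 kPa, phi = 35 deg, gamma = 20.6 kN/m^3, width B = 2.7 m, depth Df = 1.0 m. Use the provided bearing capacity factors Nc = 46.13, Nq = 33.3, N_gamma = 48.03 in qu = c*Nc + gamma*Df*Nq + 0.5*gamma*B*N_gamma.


Compute qu = c*Nc + gamma*Df*Nq + 0.5*gamma*B*N_gamma
Term 1: 32.6 * 46.13 = 1503.838
Term 2: 20.6 * 1.0 * 33.3 = 685.98
Term 3: 0.5 * 20.6 * 2.7 * 48.03 = 1335.7143
qu = 1503.838 + 685.98 + 1335.7143
qu = 3525.53 kPa


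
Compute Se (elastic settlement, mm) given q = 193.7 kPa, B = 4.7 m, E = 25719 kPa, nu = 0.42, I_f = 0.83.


Result: 24.197 mm

Derivation:
Using Se = q * B * (1 - nu^2) * I_f / E
1 - nu^2 = 1 - 0.42^2 = 0.8236
Se = 193.7 * 4.7 * 0.8236 * 0.83 / 25719
Se = 0.024197 m
Convert to mm: Se = 0.024197 * 1000 = 24.197 mm


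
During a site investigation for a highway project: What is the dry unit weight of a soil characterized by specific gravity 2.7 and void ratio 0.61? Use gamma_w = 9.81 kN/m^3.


Using gamma_d = Gs * gamma_w / (1 + e)
gamma_d = 2.7 * 9.81 / (1 + 0.61)
gamma_d = 2.7 * 9.81 / 1.61
gamma_d = 16.452 kN/m^3


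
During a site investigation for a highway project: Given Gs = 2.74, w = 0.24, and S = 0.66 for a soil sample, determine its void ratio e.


Using the relation e = Gs * w / S
e = 2.74 * 0.24 / 0.66
e = 0.9964


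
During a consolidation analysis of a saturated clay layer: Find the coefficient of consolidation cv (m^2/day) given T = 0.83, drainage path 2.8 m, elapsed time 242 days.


Result: 0.02689 m^2/day

Derivation:
Using cv = T * H_dr^2 / t
H_dr^2 = 2.8^2 = 7.84
cv = 0.83 * 7.84 / 242
cv = 0.02689 m^2/day


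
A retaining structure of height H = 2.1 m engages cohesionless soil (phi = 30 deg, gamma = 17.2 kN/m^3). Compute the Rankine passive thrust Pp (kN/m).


Compute passive earth pressure coefficient:
Kp = tan^2(45 + phi/2) = tan^2(60.0) = 3
Compute passive force:
Pp = 0.5 * Kp * gamma * H^2
Pp = 0.5 * 3 * 17.2 * 2.1^2
Pp = 113.78 kN/m


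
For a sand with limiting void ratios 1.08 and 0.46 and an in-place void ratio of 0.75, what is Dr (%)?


Result: 53.23 %

Derivation:
Using Dr = (e_max - e) / (e_max - e_min) * 100
e_max - e = 1.08 - 0.75 = 0.33
e_max - e_min = 1.08 - 0.46 = 0.62
Dr = 0.33 / 0.62 * 100
Dr = 53.23 %


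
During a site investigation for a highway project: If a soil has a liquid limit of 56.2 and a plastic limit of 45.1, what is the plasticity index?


Result: 11.1

Derivation:
Using PI = LL - PL
PI = 56.2 - 45.1
PI = 11.1


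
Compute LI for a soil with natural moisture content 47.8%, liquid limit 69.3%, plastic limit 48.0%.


Result: -0.009

Derivation:
First compute the plasticity index:
PI = LL - PL = 69.3 - 48.0 = 21.3
Then compute the liquidity index:
LI = (w - PL) / PI
LI = (47.8 - 48.0) / 21.3
LI = -0.009


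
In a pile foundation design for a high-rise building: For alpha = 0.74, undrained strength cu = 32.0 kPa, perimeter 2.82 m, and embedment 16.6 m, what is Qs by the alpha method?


Using Qs = alpha * cu * perimeter * L
Qs = 0.74 * 32.0 * 2.82 * 16.6
Qs = 1108.51 kN


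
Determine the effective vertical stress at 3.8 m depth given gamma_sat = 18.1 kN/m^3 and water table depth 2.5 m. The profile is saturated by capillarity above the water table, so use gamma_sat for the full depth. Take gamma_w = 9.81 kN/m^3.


Result: 56.03 kPa

Derivation:
Total stress = gamma_sat * depth
sigma = 18.1 * 3.8 = 68.78 kPa
Pore water pressure u = gamma_w * (depth - d_wt)
u = 9.81 * (3.8 - 2.5) = 12.753 kPa
Effective stress = sigma - u
sigma' = 68.78 - 12.753 = 56.03 kPa


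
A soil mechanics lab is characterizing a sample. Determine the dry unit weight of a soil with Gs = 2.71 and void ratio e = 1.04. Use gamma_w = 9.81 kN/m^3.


Result: 13.032 kN/m^3

Derivation:
Using gamma_d = Gs * gamma_w / (1 + e)
gamma_d = 2.71 * 9.81 / (1 + 1.04)
gamma_d = 2.71 * 9.81 / 2.04
gamma_d = 13.032 kN/m^3


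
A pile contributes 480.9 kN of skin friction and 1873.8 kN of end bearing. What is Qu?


Result: 2354.7 kN

Derivation:
Using Qu = Qf + Qb
Qu = 480.9 + 1873.8
Qu = 2354.7 kN


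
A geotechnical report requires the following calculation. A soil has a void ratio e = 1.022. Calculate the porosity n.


Result: 0.5054

Derivation:
Using the relation n = e / (1 + e)
n = 1.022 / (1 + 1.022)
n = 1.022 / 2.022
n = 0.5054


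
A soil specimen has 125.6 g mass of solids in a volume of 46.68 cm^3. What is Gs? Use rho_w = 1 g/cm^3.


Result: 2.691

Derivation:
Using Gs = m_s / (V_s * rho_w)
Since rho_w = 1 g/cm^3:
Gs = 125.6 / 46.68
Gs = 2.691


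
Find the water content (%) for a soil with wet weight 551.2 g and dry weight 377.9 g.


Using w = (m_wet - m_dry) / m_dry * 100
m_wet - m_dry = 551.2 - 377.9 = 173.3 g
w = 173.3 / 377.9 * 100
w = 45.86 %


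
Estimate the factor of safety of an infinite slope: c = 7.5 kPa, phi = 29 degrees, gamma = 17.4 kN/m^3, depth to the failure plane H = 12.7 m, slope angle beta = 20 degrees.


Using Fs = c / (gamma*H*sin(beta)*cos(beta)) + tan(phi)/tan(beta)
Cohesion contribution = 7.5 / (17.4*12.7*sin(20)*cos(20))
Cohesion contribution = 0.105602
Friction contribution = tan(29)/tan(20) = 1.52295
Fs = 0.105602 + 1.52295
Fs = 1.629


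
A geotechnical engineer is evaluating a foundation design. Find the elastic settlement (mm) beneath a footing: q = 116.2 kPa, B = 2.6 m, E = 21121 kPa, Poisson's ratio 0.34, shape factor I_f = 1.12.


Result: 14.169 mm

Derivation:
Using Se = q * B * (1 - nu^2) * I_f / E
1 - nu^2 = 1 - 0.34^2 = 0.8844
Se = 116.2 * 2.6 * 0.8844 * 1.12 / 21121
Se = 0.014169 m
Convert to mm: Se = 0.014169 * 1000 = 14.169 mm


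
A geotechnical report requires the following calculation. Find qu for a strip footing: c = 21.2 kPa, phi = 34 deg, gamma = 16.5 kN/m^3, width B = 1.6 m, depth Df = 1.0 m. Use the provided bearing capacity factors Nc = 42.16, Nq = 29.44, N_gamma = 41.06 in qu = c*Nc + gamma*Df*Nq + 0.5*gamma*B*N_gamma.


Compute qu = c*Nc + gamma*Df*Nq + 0.5*gamma*B*N_gamma
Term 1: 21.2 * 42.16 = 893.792
Term 2: 16.5 * 1.0 * 29.44 = 485.76
Term 3: 0.5 * 16.5 * 1.6 * 41.06 = 541.992
qu = 893.792 + 485.76 + 541.992
qu = 1921.54 kPa


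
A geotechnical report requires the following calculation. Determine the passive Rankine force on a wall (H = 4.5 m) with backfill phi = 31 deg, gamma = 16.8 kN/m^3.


Result: 531.4 kN/m

Derivation:
Compute passive earth pressure coefficient:
Kp = tan^2(45 + phi/2) = tan^2(60.5) = 3.124035
Compute passive force:
Pp = 0.5 * Kp * gamma * H^2
Pp = 0.5 * 3.124035 * 16.8 * 4.5^2
Pp = 531.4 kN/m


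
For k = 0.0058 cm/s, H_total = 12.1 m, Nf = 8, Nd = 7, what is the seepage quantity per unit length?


Convert k to m/s for unit consistency with H:
k = 0.0058 cm/s = 0.0058 / 100 m/s = 5.8e-05 m/s
Using q = k * H * Nf / Nd
Nf / Nd = 8 / 7 = 1.1429
q = 5.8e-05 * 12.1 * 1.1429
q = 0.0008021 m^3/s per m


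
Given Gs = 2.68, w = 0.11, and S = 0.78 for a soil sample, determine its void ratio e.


Using the relation e = Gs * w / S
e = 2.68 * 0.11 / 0.78
e = 0.3779


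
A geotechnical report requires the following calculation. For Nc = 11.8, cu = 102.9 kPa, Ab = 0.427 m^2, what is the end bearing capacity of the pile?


Using Qb = Nc * cu * Ab
Qb = 11.8 * 102.9 * 0.427
Qb = 518.47 kN


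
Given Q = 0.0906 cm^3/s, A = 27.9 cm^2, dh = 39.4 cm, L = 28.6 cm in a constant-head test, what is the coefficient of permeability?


Result: 0.002357 cm/s

Derivation:
Compute hydraulic gradient:
i = dh / L = 39.4 / 28.6 = 1.37762
Then apply Darcy's law:
k = Q / (A * i)
k = 0.0906 / (27.9 * 1.37762)
k = 0.0906 / 38.4357
k = 0.002357 cm/s


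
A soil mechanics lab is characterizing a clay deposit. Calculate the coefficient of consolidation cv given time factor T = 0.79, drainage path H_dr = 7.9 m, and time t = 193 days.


Result: 0.25546 m^2/day

Derivation:
Using cv = T * H_dr^2 / t
H_dr^2 = 7.9^2 = 62.41
cv = 0.79 * 62.41 / 193
cv = 0.25546 m^2/day


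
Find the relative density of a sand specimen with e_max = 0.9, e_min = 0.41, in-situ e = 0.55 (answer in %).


Using Dr = (e_max - e) / (e_max - e_min) * 100
e_max - e = 0.9 - 0.55 = 0.35
e_max - e_min = 0.9 - 0.41 = 0.49
Dr = 0.35 / 0.49 * 100
Dr = 71.43 %


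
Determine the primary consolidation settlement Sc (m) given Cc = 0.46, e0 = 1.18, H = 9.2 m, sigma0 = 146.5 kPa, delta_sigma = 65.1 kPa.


Result: 0.31 m

Derivation:
Using Sc = Cc * H / (1 + e0) * log10((sigma0 + delta_sigma) / sigma0)
Stress ratio = (146.5 + 65.1) / 146.5 = 1.44437
log10(1.44437) = 0.159678
Cc * H / (1 + e0) = 0.46 * 9.2 / (1 + 1.18) = 1.94128
Sc = 1.94128 * 0.159678
Sc = 0.31 m


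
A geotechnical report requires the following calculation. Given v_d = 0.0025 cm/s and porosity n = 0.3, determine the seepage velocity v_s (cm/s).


Using v_s = v_d / n
v_s = 0.0025 / 0.3
v_s = 0.00833 cm/s


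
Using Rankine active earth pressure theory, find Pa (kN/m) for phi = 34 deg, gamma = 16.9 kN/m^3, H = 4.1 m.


Compute active earth pressure coefficient:
Ka = tan^2(45 - phi/2) = tan^2(28.0) = 0.282715
Compute active force:
Pa = 0.5 * Ka * gamma * H^2
Pa = 0.5 * 0.282715 * 16.9 * 4.1^2
Pa = 40.16 kN/m


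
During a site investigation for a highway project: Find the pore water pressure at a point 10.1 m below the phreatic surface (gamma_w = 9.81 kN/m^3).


Using u = gamma_w * h_w
u = 9.81 * 10.1
u = 99.08 kPa


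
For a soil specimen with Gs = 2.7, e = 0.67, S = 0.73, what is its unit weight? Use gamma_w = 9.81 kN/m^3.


Using gamma = gamma_w * (Gs + S*e) / (1 + e)
Numerator: Gs + S*e = 2.7 + 0.73*0.67 = 3.1891
Denominator: 1 + e = 1 + 0.67 = 1.67
gamma = 9.81 * 3.1891 / 1.67
gamma = 18.734 kN/m^3


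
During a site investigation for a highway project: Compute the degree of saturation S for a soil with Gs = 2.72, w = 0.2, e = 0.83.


Using S = Gs * w / e
S = 2.72 * 0.2 / 0.83
S = 0.6554


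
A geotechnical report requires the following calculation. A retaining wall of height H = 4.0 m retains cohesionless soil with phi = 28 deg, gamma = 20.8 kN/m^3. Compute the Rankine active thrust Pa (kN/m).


Result: 60.08 kN/m

Derivation:
Compute active earth pressure coefficient:
Ka = tan^2(45 - phi/2) = tan^2(31.0) = 0.361033
Compute active force:
Pa = 0.5 * Ka * gamma * H^2
Pa = 0.5 * 0.361033 * 20.8 * 4.0^2
Pa = 60.08 kN/m


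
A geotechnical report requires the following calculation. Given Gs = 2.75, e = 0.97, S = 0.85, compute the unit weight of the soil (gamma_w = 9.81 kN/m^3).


Using gamma = gamma_w * (Gs + S*e) / (1 + e)
Numerator: Gs + S*e = 2.75 + 0.85*0.97 = 3.5745
Denominator: 1 + e = 1 + 0.97 = 1.97
gamma = 9.81 * 3.5745 / 1.97
gamma = 17.8 kN/m^3


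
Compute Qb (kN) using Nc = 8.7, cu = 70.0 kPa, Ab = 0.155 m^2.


Using Qb = Nc * cu * Ab
Qb = 8.7 * 70.0 * 0.155
Qb = 94.39 kN


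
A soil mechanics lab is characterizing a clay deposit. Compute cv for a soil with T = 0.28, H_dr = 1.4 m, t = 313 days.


Using cv = T * H_dr^2 / t
H_dr^2 = 1.4^2 = 1.96
cv = 0.28 * 1.96 / 313
cv = 0.00175 m^2/day


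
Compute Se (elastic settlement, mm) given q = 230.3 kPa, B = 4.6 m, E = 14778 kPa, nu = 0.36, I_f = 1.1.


Using Se = q * B * (1 - nu^2) * I_f / E
1 - nu^2 = 1 - 0.36^2 = 0.8704
Se = 230.3 * 4.6 * 0.8704 * 1.1 / 14778
Se = 0.068635 m
Convert to mm: Se = 0.068635 * 1000 = 68.635 mm


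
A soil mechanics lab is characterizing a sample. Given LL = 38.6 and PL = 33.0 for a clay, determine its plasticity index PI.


Using PI = LL - PL
PI = 38.6 - 33.0
PI = 5.6


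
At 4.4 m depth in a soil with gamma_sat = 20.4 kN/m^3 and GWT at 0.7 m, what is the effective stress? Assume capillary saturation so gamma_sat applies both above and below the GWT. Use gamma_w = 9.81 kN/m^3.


Result: 53.46 kPa

Derivation:
Total stress = gamma_sat * depth
sigma = 20.4 * 4.4 = 89.76 kPa
Pore water pressure u = gamma_w * (depth - d_wt)
u = 9.81 * (4.4 - 0.7) = 36.297 kPa
Effective stress = sigma - u
sigma' = 89.76 - 36.297 = 53.46 kPa


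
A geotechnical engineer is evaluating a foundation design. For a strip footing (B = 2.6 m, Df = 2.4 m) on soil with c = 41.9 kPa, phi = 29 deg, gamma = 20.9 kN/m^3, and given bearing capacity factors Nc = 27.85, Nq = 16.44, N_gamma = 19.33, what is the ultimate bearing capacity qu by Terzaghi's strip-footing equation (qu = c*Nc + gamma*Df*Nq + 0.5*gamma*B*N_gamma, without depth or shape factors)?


Compute qu = c*Nc + gamma*Df*Nq + 0.5*gamma*B*N_gamma
Term 1: 41.9 * 27.85 = 1166.915
Term 2: 20.9 * 2.4 * 16.44 = 824.6304
Term 3: 0.5 * 20.9 * 2.6 * 19.33 = 525.1961
qu = 1166.915 + 824.6304 + 525.1961
qu = 2516.74 kPa


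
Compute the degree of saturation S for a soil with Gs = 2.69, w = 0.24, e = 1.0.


Result: 0.6456

Derivation:
Using S = Gs * w / e
S = 2.69 * 0.24 / 1.0
S = 0.6456
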